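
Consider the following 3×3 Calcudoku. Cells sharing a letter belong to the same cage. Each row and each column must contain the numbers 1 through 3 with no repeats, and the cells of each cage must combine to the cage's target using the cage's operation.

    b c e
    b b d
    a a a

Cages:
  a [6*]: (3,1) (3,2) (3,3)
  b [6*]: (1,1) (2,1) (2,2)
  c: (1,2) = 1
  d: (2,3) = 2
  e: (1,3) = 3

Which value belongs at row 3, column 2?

Cage c is given, leaving (1,2) = 1.
Cage e is a single given cell, which forces (1,3) = 3.
Cage d is given, so (2,3) = 2.
2 is placed in column 3, which forces (3,3) = 1.
Row 1 already has 3, which forces (1,1) = 2.
The 3 cells of cage b must have product 6, which forces (2,1) = 1.
Row 2 already has 2, leaving (2,2) = 3.
Column 1 already has 2, which forces (3,1) = 3.
Column 2 now contains 3, leaving (3,2) = 2.
Filled in: 2 1 3 / 1 3 2 / 3 2 1.

2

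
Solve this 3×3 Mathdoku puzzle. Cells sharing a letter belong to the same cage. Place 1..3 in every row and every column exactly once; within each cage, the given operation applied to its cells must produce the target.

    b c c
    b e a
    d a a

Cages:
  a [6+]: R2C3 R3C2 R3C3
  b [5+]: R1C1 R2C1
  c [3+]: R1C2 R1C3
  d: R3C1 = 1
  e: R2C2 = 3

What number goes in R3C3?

E is a freebie, leaving R2C2 = 3.
D is a freebie, which forces R3C1 = 1.
Row 3 now contains 1; hence R3C2 = 2.
Row 3 already has 2, leaving R3C3 = 3.
Cage b's pair has sum 5; hence R1C1 = 3.
Column 2 now contains 2, which forces R1C2 = 1.
Cage c needs two cells with sum 3, which forces R1C3 = 2.
3 is placed in row 2; hence R2C1 = 2.
Cage a needs sum 6, so R2C3 = 1.
The full grid is 3 1 2 / 2 3 1 / 1 2 3.

3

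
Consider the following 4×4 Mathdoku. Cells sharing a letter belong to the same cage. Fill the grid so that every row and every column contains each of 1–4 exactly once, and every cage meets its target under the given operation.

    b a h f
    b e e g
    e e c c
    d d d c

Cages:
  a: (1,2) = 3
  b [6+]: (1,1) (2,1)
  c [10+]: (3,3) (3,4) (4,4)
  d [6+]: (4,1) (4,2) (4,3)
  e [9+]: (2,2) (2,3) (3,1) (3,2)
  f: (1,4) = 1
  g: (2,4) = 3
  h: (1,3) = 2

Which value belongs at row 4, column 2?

2

A is a freebie, leaving (1,2) = 3.
Cage h is a single given cell; hence (1,3) = 2.
F is a freebie, so (1,4) = 1.
Cage g is given, leaving (2,4) = 3.
3 is placed in column 4, which forces (4,4) = 4.
Row 1 already has 2, which forces (1,1) = 4.
Cage b's pair has sum 6, so (2,1) = 2.
2 is placed in row 2, so (2,2) = 4.
4 is placed in row 2, leaving (2,3) = 1.
Column 1 now contains 2, so (3,1) = 3.
4 is placed in column 2, which forces (3,2) = 1.
The 3 cells of cage c must have sum 10, leaving (3,3) = 4.
Column 4 already has 4; hence (3,4) = 2.
3 is placed in column 1; hence (4,1) = 1.
Column 2 now contains 1, leaving (4,2) = 2.
Column 3 now contains 1; hence (4,3) = 3.
Completed grid: 4 3 2 1 / 2 4 1 3 / 3 1 4 2 / 1 2 3 4.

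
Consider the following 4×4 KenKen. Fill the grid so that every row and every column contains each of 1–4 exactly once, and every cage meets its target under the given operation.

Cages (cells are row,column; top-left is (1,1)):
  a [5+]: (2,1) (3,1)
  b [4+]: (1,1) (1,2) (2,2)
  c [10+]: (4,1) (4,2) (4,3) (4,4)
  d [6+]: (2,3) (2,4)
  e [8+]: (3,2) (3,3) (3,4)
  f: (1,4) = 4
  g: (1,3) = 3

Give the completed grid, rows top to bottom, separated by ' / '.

1 2 3 4 / 3 1 4 2 / 2 4 1 3 / 4 3 2 1

Cage b has sum 4, leaving (1,1) = 1.
Cage b needs sum 4, so (1,2) = 2.
Cage g is a single given cell, which forces (1,3) = 3.
Cage f is a single given cell, so (1,4) = 4.
Cage b has sum 4, which forces (2,2) = 1.
Column 4 already has 4, so (2,4) = 2.
Cage a needs two cells with sum 5, leaving (2,1) = 3.
Row 2 already has 2, leaving (2,3) = 4.
The two cells of cage a must have sum 5; hence (3,1) = 2.
Column 3 now contains 4; hence (3,3) = 1.
1 is placed in row 3; hence (3,4) = 3.
2 is placed in column 1, which forces (4,1) = 4.
Row 4 now contains 4, so (4,2) = 3.
Column 3 now contains 1; hence (4,3) = 2.
Column 4 now contains 3, which forces (4,4) = 1.
Row 3 already has 3, so (3,2) = 4.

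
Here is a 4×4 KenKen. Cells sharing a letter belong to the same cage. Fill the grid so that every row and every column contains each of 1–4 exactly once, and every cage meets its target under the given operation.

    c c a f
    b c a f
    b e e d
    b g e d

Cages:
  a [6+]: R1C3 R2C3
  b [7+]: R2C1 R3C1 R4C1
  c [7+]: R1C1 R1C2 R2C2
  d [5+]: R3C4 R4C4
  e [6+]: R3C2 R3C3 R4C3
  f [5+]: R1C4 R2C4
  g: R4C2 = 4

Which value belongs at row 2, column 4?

Cage g is a single given cell, so R4C2 = 4.
Column 1 needs a 3, and only R1C1 is open for it.
Cage c needs sum 7, leaving R1C2 = 1.
Cage c needs sum 7; hence R2C2 = 3.
Column 2 now contains 3, so R3C2 = 2.
The two cells of cage f must have sum 5, leaving R1C4 = 4.
Cage f needs two cells with sum 5; hence R2C4 = 1.
Column 4 now contains 4; hence R3C4 = 3.
Column 4 already has 1, leaving R4C4 = 2.
4 is placed in row 1; hence R1C3 = 2.
Cage b needs sum 7, which forces R2C1 = 2.
Cage a needs two cells with sum 6, leaving R2C3 = 4.
The 3 cells of cage b must have sum 7, which forces R3C1 = 4.
Row 3 now contains 3, leaving R3C3 = 1.
Row 4 already has 2, which forces R4C1 = 1.
The 3 cells of cage e must have sum 6; hence R4C3 = 3.
Completed grid: 3 1 2 4 / 2 3 4 1 / 4 2 1 3 / 1 4 3 2.

1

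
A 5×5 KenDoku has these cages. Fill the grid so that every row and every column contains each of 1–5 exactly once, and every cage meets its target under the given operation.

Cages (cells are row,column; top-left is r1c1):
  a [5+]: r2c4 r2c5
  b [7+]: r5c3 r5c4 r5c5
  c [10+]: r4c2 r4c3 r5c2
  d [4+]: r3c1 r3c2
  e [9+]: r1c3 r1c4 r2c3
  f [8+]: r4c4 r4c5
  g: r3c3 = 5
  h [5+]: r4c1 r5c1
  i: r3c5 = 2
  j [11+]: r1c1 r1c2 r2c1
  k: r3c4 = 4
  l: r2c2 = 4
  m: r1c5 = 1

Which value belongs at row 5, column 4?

1

Cage m is given; hence r1c5 = 1.
Cage l is given, leaving r2c2 = 4.
Cage g is given, leaving r3c3 = 5.
Cage k is a single given cell; hence r3c4 = 4.
Cage i is a single given cell, which forces r3c5 = 2.
Column 5 already has 2, which forces r5c5 = 4.
The two cells of cage a must have sum 5, so r2c4 = 2.
Column 5 already has 2, leaving r2c5 = 3.
3 is placed in column 5, leaving r4c5 = 5.
Column 4 now contains 2; hence r5c4 = 1.
Cage j has sum 11, which forces r1c1 = 4.
Cage j needs sum 11, leaving r1c2 = 2.
The 3 cells of cage e must have sum 9, so r1c3 = 3.
Cage e needs sum 9, which forces r1c4 = 5.
3 is placed in row 2, so r2c1 = 5.
3 is placed in row 2, which forces r2c3 = 1.
5 is placed in row 4, so r4c4 = 3.
Cage c needs sum 10, leaving r5c2 = 5.
Row 5 already has 1, which forces r5c3 = 2.
Row 4 now contains 3; hence r4c1 = 2.
Row 4 now contains 3, so r4c2 = 1.
Column 3 already has 2, which forces r4c3 = 4.
2 is placed in row 5, so r5c1 = 3.
3 is placed in column 1, so r3c1 = 1.
Column 2 already has 1, which forces r3c2 = 3.
The full grid is 4 2 3 5 1 / 5 4 1 2 3 / 1 3 5 4 2 / 2 1 4 3 5 / 3 5 2 1 4.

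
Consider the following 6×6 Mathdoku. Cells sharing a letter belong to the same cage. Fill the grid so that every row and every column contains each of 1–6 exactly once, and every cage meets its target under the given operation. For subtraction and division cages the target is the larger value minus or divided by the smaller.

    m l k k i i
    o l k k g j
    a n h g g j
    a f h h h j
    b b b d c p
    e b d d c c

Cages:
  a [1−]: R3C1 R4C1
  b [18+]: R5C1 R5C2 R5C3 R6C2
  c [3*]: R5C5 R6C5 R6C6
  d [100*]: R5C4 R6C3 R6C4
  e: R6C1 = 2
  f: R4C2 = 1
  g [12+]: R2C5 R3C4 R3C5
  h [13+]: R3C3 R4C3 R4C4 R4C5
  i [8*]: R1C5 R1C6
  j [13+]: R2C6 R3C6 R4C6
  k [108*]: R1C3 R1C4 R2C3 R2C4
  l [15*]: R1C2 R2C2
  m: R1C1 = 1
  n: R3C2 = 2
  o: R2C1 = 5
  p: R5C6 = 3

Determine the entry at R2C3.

Cage m is a single given cell; hence R1C1 = 1.
Cage o is given; hence R2C1 = 5.
5 is placed in row 2; hence R2C2 = 3.
Cage n is given, so R3C2 = 2.
Cage f is given, so R4C2 = 1.
The 3 cells of cage d must have product 100, which forces R5C4 = 5.
The 3 cells of cage c must have product 3, leaving R5C5 = 1.
Cage p is a single given cell, leaving R5C6 = 3.
Cage e is a single given cell, which forces R6C1 = 2.
Cage d has product 100, leaving R6C3 = 5.
The 3 cells of cage d must have product 100, which forces R6C4 = 4.
Cage c needs product 3, leaving R6C5 = 3.
Cage c needs product 3, which forces R6C6 = 1.
Column 2 already has 3, leaving R1C2 = 5.
The 4 cells of cage b must have sum 18, leaving R5C1 = 6.
Cage b has sum 18, so R5C2 = 4.
The 4 cells of cage b must have sum 18, so R5C3 = 2.
Row 6 now contains 4; hence R6C2 = 6.
The only place for 4 in row 2 is R2C5.
Column 5 already has 4; hence R1C5 = 2.
Cage i's pair has product 8, which forces R1C6 = 4.
The 4 cells of cage h must have sum 13, so R3C3 = 1.
Cage g has sum 12, leaving R3C4 = 3.
Column 5 already has 4, leaving R3C5 = 5.
Row 3 now contains 5, leaving R3C6 = 6.
Cage h needs sum 13, which forces R4C3 = 4.
Column 5 now contains 5; hence R4C5 = 6.
Cage k needs product 108, leaving R1C3 = 3.
3 is placed in column 4, which forces R1C4 = 6.
Column 3 already has 1, leaving R2C3 = 6.
Cage k needs product 108, which forces R2C4 = 1.
Column 6 now contains 6, leaving R2C6 = 2.
Row 3 already has 3, which forces R3C1 = 4.
Row 4 now contains 4, which forces R4C1 = 3.
Row 4 now contains 6; hence R4C4 = 2.
Cage j needs sum 13; hence R4C6 = 5.
Completed grid: 1 5 3 6 2 4 / 5 3 6 1 4 2 / 4 2 1 3 5 6 / 3 1 4 2 6 5 / 6 4 2 5 1 3 / 2 6 5 4 3 1.

6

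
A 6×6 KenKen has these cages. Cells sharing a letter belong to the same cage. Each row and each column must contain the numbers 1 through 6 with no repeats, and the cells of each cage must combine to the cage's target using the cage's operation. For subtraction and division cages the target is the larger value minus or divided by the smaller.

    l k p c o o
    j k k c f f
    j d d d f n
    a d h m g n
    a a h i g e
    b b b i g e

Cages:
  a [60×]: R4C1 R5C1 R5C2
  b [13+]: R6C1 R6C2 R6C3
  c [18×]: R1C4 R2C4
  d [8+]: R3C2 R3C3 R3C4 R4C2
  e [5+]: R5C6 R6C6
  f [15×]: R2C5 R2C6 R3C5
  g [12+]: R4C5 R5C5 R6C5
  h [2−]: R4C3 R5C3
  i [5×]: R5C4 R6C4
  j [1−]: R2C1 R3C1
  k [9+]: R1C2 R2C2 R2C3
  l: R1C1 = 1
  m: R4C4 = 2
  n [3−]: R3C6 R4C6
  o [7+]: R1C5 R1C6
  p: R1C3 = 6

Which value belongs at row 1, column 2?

4

Cage l is given, so R1C1 = 1.
P is a freebie, which forces R1C3 = 6.
Row 1 now contains 6, so R1C4 = 3.
Column 4 now contains 3, leaving R2C4 = 6.
M is a freebie, leaving R4C4 = 2.
Row 4 already has 2, so R4C2 = 1.
In row 1, 4 can only go at R1C2, so R1C2 = 4.
Column 2 now contains 4, which forces R3C2 = 2.
Column 2 now contains 2, leaving R2C2 = 3.
Cage k has sum 9; hence R2C3 = 2.
Cage f has product 15, leaving R3C5 = 3.
The 3 cells of cage b must have sum 13, which forces R6C2 = 6.
Column 2 already has 6, leaving R5C2 = 5.
5 is placed in row 5, leaving R5C4 = 1.
Column 4 now contains 1, leaving R6C4 = 5.
Cage d has sum 8, which forces R3C3 = 1.
Column 4 now contains 1; hence R3C4 = 4.
1 is placed in row 3, which forces R3C6 = 6.
Cage h's pair has difference 2, which forces R4C3 = 5.
Row 5 now contains 1; hence R5C3 = 3.
3 is placed in column 3, leaving R6C3 = 4.
The two cells of cage j must have difference 1; hence R2C1 = 4.
6 is placed in row 3; hence R3C1 = 5.
Cage n's pair has difference 3; hence R4C6 = 3.
Column 1 now contains 4, which forces R5C1 = 2.
2 is placed in row 5; hence R5C6 = 4.
4 is placed in row 6; hence R6C1 = 3.
Cage g has sum 12; hence R6C5 = 2.
Column 6 already has 3, which forces R6C6 = 1.
Column 5 now contains 2, which forces R1C5 = 5.
Cage o's pair has sum 7, so R1C6 = 2.
Cage f needs product 15, leaving R2C5 = 1.
1 is placed in column 6, leaving R2C6 = 5.
Row 4 already has 3, which forces R4C1 = 6.
Cage g has sum 12, which forces R4C5 = 4.
Row 5 already has 4, so R5C5 = 6.
Completed grid: 1 4 6 3 5 2 / 4 3 2 6 1 5 / 5 2 1 4 3 6 / 6 1 5 2 4 3 / 2 5 3 1 6 4 / 3 6 4 5 2 1.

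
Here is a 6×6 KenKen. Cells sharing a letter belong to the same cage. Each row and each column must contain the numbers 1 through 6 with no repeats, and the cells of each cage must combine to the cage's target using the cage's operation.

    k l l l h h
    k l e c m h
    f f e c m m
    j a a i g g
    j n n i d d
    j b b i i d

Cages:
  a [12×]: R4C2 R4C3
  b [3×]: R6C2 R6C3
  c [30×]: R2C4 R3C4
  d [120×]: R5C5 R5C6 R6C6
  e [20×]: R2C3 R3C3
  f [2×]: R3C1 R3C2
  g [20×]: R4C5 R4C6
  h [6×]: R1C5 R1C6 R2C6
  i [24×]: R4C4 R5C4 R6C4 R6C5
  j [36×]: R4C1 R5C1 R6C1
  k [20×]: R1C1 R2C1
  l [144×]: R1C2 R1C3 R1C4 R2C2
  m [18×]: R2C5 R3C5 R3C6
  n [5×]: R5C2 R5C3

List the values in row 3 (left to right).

Row 1 needs a 5, and only R1C1 is open for it.
5 is placed in column 1, which forces R2C1 = 4.
4 is placed in row 2; hence R2C3 = 5.
Row 2 now contains 5, leaving R2C4 = 6.
Column 3 now contains 5; hence R3C3 = 4.
Column 4 now contains 6, so R3C4 = 5.
Column 3 now contains 5; hence R5C3 = 1.
1 is placed in column 3; hence R6C3 = 3.
1 is placed in row 5; hence R5C2 = 5.
Row 6 now contains 3; hence R6C2 = 1.
The two cells of cage f must have product 2, which forces R3C1 = 1.
Column 2 now contains 1; hence R3C2 = 2.
Column 2 now contains 2, leaving R4C2 = 6.
Row 4 already has 6, leaving R4C3 = 2.
The 4 cells of cage i must have product 24, so R4C4 = 1.
Cage i has product 24, so R5C4 = 3.
Cage d has product 120, which forces R6C6 = 5.
Cage l needs product 144, so R1C2 = 4.
2 is placed in column 3, which forces R1C3 = 6.
Cage l needs product 144, which forces R1C4 = 2.
Column 2 now contains 2, leaving R2C2 = 3.
Cage m needs product 18, leaving R2C5 = 1.
Row 2 now contains 1, so R2C6 = 2.
2 is placed in row 4, which forces R4C1 = 3.
Cage g needs two cells with product 20, so R4C5 = 5.
5 is placed in column 6; hence R4C6 = 4.
Column 6 now contains 4, leaving R5C6 = 6.
Column 4 already has 2, leaving R6C4 = 4.
4 is placed in row 6, which forces R6C5 = 2.
1 is placed in column 5; hence R1C5 = 3.
Cage h has product 6, so R1C6 = 1.
The 3 cells of cage m must have product 18, leaving R3C5 = 6.
Column 6 already has 6, so R3C6 = 3.
Row 5 now contains 6, leaving R5C1 = 2.
Row 5 now contains 6, which forces R5C5 = 4.
2 is placed in row 6, which forces R6C1 = 6.
The full grid is 5 4 6 2 3 1 / 4 3 5 6 1 2 / 1 2 4 5 6 3 / 3 6 2 1 5 4 / 2 5 1 3 4 6 / 6 1 3 4 2 5.

1 2 4 5 6 3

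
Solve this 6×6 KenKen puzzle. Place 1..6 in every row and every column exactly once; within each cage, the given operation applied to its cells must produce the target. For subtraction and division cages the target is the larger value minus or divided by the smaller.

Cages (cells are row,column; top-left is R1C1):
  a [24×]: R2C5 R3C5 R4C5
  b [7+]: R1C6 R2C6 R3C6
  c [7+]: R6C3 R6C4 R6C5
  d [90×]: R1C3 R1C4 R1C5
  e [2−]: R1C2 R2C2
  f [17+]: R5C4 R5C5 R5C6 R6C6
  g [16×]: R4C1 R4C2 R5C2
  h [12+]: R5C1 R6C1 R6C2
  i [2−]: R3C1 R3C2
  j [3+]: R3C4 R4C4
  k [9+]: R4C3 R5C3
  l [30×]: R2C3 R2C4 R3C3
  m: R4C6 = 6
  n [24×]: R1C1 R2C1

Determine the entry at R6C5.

Cage m is given, so R4C6 = 6.
Row 4 needs a 5, and only R4C3 is open for it.
Cage l needs product 30, which forces R2C4 = 5.
Cage k needs two cells with sum 9, so R5C3 = 4.
The 3 cells of cage d must have product 90; hence R1C5 = 5.
Cage g needs product 16, leaving R4C1 = 2.
Cage g needs product 16; hence R4C2 = 4.
Row 4 already has 2, leaving R4C4 = 1.
Row 4 now contains 1; hence R4C5 = 3.
Row 5 already has 4; hence R5C2 = 2.
Row 5 already has 2, leaving R5C5 = 6.
Column 4 already has 1, which forces R3C4 = 2.
Row 3 already has 2, so R3C5 = 4.
4 is placed in row 3, which forces R3C6 = 1.
6 is placed in row 5, leaving R5C4 = 3.
The 4 cells of cage f must have sum 17, which forces R5C6 = 5.
Column 4 already has 2; hence R6C4 = 4.
The 4 cells of cage f must have sum 17, which forces R6C6 = 3.
Cage d has product 90, so R1C3 = 3.
3 is placed in column 4, leaving R1C4 = 6.
4 is placed in column 5, leaving R2C5 = 2.
Row 2 now contains 2, which forces R2C6 = 4.
Column 3 already has 3, leaving R3C3 = 6.
Row 5 already has 5, so R5C1 = 1.
2 is placed in column 5, so R6C5 = 1.
6 is placed in row 1, which forces R1C1 = 4.
3 is placed in row 1, leaving R1C2 = 1.
4 is placed in column 6, which forces R1C6 = 2.
Row 2 now contains 4, leaving R2C1 = 6.
The two cells of cage e must have difference 2; hence R2C2 = 3.
Row 2 now contains 2; hence R2C3 = 1.
3 is placed in column 2, which forces R3C2 = 5.
Column 1 now contains 6; hence R6C1 = 5.
Column 2 now contains 5, leaving R6C2 = 6.
Row 6 already has 1, which forces R6C3 = 2.
5 is placed in row 3, leaving R3C1 = 3.
The full grid is 4 1 3 6 5 2 / 6 3 1 5 2 4 / 3 5 6 2 4 1 / 2 4 5 1 3 6 / 1 2 4 3 6 5 / 5 6 2 4 1 3.

1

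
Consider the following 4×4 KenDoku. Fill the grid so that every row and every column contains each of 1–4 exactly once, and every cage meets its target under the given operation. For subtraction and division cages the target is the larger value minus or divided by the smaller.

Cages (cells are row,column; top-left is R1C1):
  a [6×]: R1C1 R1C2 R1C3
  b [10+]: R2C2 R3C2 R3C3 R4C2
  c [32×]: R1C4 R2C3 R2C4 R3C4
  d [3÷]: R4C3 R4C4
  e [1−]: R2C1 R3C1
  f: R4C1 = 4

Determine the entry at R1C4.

Cage c needs product 32, so R2C3 = 4.
Cage f is given, which forces R4C1 = 4.
The 4 cells of cage b must have sum 10, so R3C2 = 4.
Cage c needs product 32, which forces R1C4 = 4.
The only place for 2 in row 4 is R4C2.
The only place for 2 in column 3 is R1C3.
In column 4, 3 can only go at R4C4, so R4C4 = 3.
Row 4 now contains 3, so R4C3 = 1.
The 4 cells of cage b must have sum 10; hence R2C2 = 1.
Row 2 now contains 1; hence R2C4 = 2.
1 is placed in column 3, leaving R3C3 = 3.
2 is placed in column 4; hence R3C4 = 1.
Cage a needs product 6; hence R1C1 = 1.
1 is placed in column 2, so R1C2 = 3.
Row 2 now contains 2, so R2C1 = 3.
1 is placed in row 3, leaving R3C1 = 2.
Completed grid: 1 3 2 4 / 3 1 4 2 / 2 4 3 1 / 4 2 1 3.

4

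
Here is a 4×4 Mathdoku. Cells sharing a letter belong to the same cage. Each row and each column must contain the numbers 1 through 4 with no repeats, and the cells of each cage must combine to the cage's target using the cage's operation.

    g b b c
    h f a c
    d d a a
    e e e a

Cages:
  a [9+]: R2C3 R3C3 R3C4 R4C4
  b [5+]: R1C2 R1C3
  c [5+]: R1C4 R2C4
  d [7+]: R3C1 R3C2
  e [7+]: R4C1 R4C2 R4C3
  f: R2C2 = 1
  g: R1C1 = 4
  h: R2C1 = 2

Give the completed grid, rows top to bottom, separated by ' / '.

4 3 2 1 / 2 1 3 4 / 3 4 1 2 / 1 2 4 3

G is a freebie; hence R1C1 = 4.
H is a freebie, leaving R2C1 = 2.
F is a freebie, which forces R2C2 = 1.
Column 1 already has 4; hence R3C1 = 3.
Row 3 now contains 3, leaving R3C2 = 4.
Column 1 already has 2, which forces R4C1 = 1.
Column 2 already has 4; hence R4C2 = 2.
Row 4 already has 2; hence R4C3 = 4.
Row 4 now contains 4; hence R4C4 = 3.
2 is placed in column 2, so R1C2 = 3.
Cage b's pair has sum 5, which forces R1C3 = 2.
Cage c needs two cells with sum 5, which forces R1C4 = 1.
4 is placed in column 3; hence R2C3 = 3.
Column 4 now contains 3, leaving R2C4 = 4.
Column 3 now contains 2; hence R3C3 = 1.
1 is placed in column 4, leaving R3C4 = 2.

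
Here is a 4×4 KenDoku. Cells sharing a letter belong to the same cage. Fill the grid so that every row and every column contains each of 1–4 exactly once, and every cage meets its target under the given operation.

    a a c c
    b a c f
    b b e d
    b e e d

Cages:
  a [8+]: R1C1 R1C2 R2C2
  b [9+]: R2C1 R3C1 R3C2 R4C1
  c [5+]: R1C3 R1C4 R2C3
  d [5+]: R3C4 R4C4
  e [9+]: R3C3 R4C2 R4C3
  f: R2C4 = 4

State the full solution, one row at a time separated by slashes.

2 4 3 1 / 3 2 1 4 / 4 1 2 3 / 1 3 4 2

F is a freebie, which forces R2C4 = 4.
The only place for 1 in column 4 is R1C4.
Row 1 now contains 1, so R1C3 = 3.
Cage c has sum 5, so R2C3 = 1.
Cage a has sum 8, leaving R1C1 = 2.
Cage a needs sum 8, leaving R1C2 = 4.
Column 1 now contains 2; hence R2C1 = 3.
The 3 cells of cage a must have sum 8; hence R2C2 = 2.
The 3 cells of cage e must have sum 9, leaving R4C2 = 3.
Row 4 already has 3; hence R4C4 = 2.
The 4 cells of cage b must have sum 9, which forces R3C1 = 4.
Column 2 now contains 3, which forces R3C2 = 1.
Cage e has sum 9; hence R3C3 = 2.
2 is placed in column 4, which forces R3C4 = 3.
Cage b needs sum 9, leaving R4C1 = 1.
Row 4 already has 2, which forces R4C3 = 4.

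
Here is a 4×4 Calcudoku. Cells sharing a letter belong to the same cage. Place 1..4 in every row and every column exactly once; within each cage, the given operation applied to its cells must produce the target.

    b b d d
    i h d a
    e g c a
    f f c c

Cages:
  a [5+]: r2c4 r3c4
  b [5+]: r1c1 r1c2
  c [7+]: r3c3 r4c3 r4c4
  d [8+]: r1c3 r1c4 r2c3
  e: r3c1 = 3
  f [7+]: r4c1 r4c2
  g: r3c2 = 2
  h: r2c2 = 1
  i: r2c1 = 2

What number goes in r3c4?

1

Cage i is a single given cell, so r2c1 = 2.
Cage h is a single given cell; hence r2c2 = 1.
Cage e is given; hence r3c1 = 3.
Cage g is a single given cell, so r3c2 = 2.
Column 1 now contains 3, so r4c1 = 4.
Row 4 now contains 4, leaving r4c2 = 3.
4 is placed in column 1, so r1c1 = 1.
Column 2 now contains 3, leaving r1c2 = 4.
Row 1 already has 4, which forces r1c4 = 3.
Cage a's pair has sum 5; hence r2c4 = 4.
The 3 cells of cage c must have sum 7, so r3c3 = 4.
Cage a's pair has sum 5, which forces r3c4 = 1.
Column 4 already has 1, leaving r4c4 = 2.
3 is placed in row 1, so r1c3 = 2.
4 is placed in row 2, leaving r2c3 = 3.
Row 4 now contains 2; hence r4c3 = 1.
Filled in: 1 4 2 3 / 2 1 3 4 / 3 2 4 1 / 4 3 1 2.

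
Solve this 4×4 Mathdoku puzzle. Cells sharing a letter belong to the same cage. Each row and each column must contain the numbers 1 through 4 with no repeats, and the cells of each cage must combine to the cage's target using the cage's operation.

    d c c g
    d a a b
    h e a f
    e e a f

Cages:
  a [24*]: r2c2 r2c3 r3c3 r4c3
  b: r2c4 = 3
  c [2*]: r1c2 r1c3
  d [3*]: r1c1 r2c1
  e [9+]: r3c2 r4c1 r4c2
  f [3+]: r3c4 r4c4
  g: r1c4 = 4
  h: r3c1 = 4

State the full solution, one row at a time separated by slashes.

3 1 2 4 / 1 2 4 3 / 4 3 1 2 / 2 4 3 1

Cage g is a single given cell, which forces r1c4 = 4.
Cage b is a single given cell, so r2c4 = 3.
H is a freebie, which forces r3c1 = 4.
The two cells of cage d must have product 3, so r1c1 = 3.
3 is placed in row 2; hence r2c1 = 1.
3 is placed in column 1, which forces r4c1 = 2.
Cage e needs sum 9, leaving r4c2 = 4.
2 is placed in row 4, so r4c4 = 1.
Column 2 now contains 4, leaving r2c2 = 2.
Cage a needs product 24, leaving r2c3 = 4.
Cage e needs sum 9, which forces r3c2 = 3.
Cage a has product 24; hence r3c3 = 1.
Column 4 already has 1; hence r3c4 = 2.
Row 4 already has 1, which forces r4c3 = 3.
Column 2 already has 2, leaving r1c2 = 1.
Column 3 already has 1, so r1c3 = 2.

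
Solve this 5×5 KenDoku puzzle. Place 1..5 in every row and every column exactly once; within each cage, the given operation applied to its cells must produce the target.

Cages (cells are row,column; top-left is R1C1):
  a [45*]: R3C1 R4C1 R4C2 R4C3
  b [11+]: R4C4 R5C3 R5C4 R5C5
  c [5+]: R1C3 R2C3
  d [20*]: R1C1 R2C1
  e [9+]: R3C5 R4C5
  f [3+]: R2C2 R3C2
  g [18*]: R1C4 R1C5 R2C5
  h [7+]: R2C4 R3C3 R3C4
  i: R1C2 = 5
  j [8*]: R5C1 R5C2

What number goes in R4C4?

2

Cage i is given, which forces R1C2 = 5.
Cage g has product 18; hence R1C4 = 3.
Cage g has product 18, so R1C5 = 2.
Cage g has product 18, so R2C5 = 3.
Cage a has product 45, which forces R3C1 = 3.
Row 1 already has 5, which forces R1C1 = 4.
4 is placed in row 1, which forces R1C3 = 1.
Cage d needs two cells with product 20, leaving R2C1 = 5.
Column 3 now contains 1, so R2C3 = 4.
Column 3 now contains 4, so R3C3 = 2.
5 is placed in column 1, so R4C1 = 1.
Row 4 already has 1, so R4C2 = 3.
Row 4 already has 3, so R4C3 = 5.
Row 4 already has 5, which forces R4C5 = 4.
Column 1 now contains 4, leaving R5C1 = 2.
Row 5 now contains 2, leaving R5C2 = 4.
Column 3 now contains 5, so R5C3 = 3.
Cage f needs two cells with sum 3, so R2C2 = 2.
Cage h has sum 7; hence R2C4 = 1.
2 is placed in row 3, which forces R3C2 = 1.
The 3 cells of cage h must have sum 7, leaving R3C4 = 4.
Column 5 now contains 4, which forces R3C5 = 5.
4 is placed in row 4; hence R4C4 = 2.
1 is placed in column 4, which forces R5C4 = 5.
Column 5 now contains 5, leaving R5C5 = 1.
The full grid is 4 5 1 3 2 / 5 2 4 1 3 / 3 1 2 4 5 / 1 3 5 2 4 / 2 4 3 5 1.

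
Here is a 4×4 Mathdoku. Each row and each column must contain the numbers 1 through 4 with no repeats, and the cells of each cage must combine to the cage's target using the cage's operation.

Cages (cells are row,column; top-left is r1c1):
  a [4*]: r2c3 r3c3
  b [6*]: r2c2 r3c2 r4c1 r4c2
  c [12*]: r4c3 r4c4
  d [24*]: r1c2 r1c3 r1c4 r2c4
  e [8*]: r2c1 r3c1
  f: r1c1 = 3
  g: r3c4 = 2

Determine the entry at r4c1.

1

Cage f is given, so r1c1 = 3.
Cage g is a single given cell, leaving r3c4 = 2.
Cage b has product 6, so r4c1 = 1.
Cage e's pair has product 8, so r2c1 = 2.
Cage d needs product 24, so r2c4 = 3.
Row 3 now contains 2, which forces r3c1 = 4.
Row 3 already has 4, so r3c3 = 1.
Column 4 already has 3, so r4c4 = 4.
4 is placed in column 4, leaving r1c4 = 1.
Row 2 now contains 3, so r2c2 = 1.
Column 3 now contains 1, which forces r2c3 = 4.
Row 3 already has 1, so r3c2 = 3.
Cage b has product 6, leaving r4c2 = 2.
4 is placed in row 4, so r4c3 = 3.
2 is placed in column 2, leaving r1c2 = 4.
Column 3 now contains 4, which forces r1c3 = 2.
The full grid is 3 4 2 1 / 2 1 4 3 / 4 3 1 2 / 1 2 3 4.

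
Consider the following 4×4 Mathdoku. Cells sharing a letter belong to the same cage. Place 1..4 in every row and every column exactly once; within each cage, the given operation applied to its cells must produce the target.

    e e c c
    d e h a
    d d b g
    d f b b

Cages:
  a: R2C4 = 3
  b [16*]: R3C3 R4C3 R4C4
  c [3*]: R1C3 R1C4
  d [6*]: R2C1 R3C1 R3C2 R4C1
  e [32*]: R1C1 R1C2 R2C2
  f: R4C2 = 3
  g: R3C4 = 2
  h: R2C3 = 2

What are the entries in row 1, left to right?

4 2 3 1

The 3 cells of cage e must have product 32, which forces R1C1 = 4.
Cage e needs product 32; hence R1C2 = 2.
Cage e needs product 32, so R2C2 = 4.
Cage h is given, so R2C3 = 2.
Cage a is a single given cell, so R2C4 = 3.
Cage d needs product 6; hence R3C2 = 1.
Column 3 now contains 2; hence R3C3 = 4.
Cage g is given, so R3C4 = 2.
F is a freebie; hence R4C2 = 3.
4 is placed in column 3, so R4C3 = 1.
Column 4 now contains 2, which forces R4C4 = 4.
Column 3 already has 1, so R1C3 = 3.
Column 4 already has 3, which forces R1C4 = 1.
3 is placed in row 2, which forces R2C1 = 1.
Row 3 already has 2, which forces R3C1 = 3.
Row 4 now contains 1, which forces R4C1 = 2.
Completed grid: 4 2 3 1 / 1 4 2 3 / 3 1 4 2 / 2 3 1 4.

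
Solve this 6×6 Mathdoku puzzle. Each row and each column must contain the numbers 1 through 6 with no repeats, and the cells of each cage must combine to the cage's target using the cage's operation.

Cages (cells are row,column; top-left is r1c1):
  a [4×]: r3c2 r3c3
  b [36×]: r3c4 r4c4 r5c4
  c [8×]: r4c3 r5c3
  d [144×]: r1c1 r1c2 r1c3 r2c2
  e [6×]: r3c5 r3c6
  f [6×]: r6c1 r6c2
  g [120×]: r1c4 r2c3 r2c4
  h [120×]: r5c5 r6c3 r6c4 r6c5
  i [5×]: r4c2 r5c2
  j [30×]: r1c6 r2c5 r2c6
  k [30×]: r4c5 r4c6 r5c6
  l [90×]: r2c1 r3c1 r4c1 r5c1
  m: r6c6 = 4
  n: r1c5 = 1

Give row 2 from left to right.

1 2 6 4 3 5

Cage n is a single given cell; hence r1c5 = 1.
Cage m is given, which forces r6c6 = 4.
In row 3, 5 can only go at r3c1, so r3c1 = 5.
In row 4, 4 can only go at r4c3, so r4c3 = 4.
The two cells of cage a must have product 4; hence r3c2 = 4.
4 is placed in column 3, which forces r3c3 = 1.
4 is placed in column 3, which forces r5c3 = 2.
2 is placed in row 5, leaving r5c5 = 4.
Cage d has product 144, leaving r1c1 = 4.
Cage g has product 120; hence r2c4 = 4.
Row 3 needs a 6, and only r3c4 is open for it.
Column 4 already has 6, so r1c4 = 5.
Cage g needs product 120, leaving r2c3 = 6.
The 3 cells of cage b must have product 36, so r4c4 = 2.
Column 4 already has 6, which forces r5c4 = 3.
3 is placed in column 4; hence r6c4 = 1.
The 4 cells of cage d must have product 144; hence r1c2 = 6.
6 is placed in column 3; hence r1c3 = 3.
3 is placed in row 1, so r1c6 = 2.
Cage d needs product 144, which forces r2c2 = 2.
2 is placed in column 6, leaving r3c6 = 3.
Column 2 already has 2, leaving r6c2 = 3.
The 4 cells of cage h must have product 120, which forces r6c3 = 5.
Cage h has product 120, which forces r6c5 = 6.
Cage j has product 30; hence r2c5 = 3.
The 3 cells of cage j must have product 30, leaving r2c6 = 5.
Row 3 already has 3; hence r3c5 = 2.
Column 5 now contains 6; hence r4c5 = 5.
3 is placed in row 6, which forces r6c1 = 2.
Row 2 now contains 3, leaving r2c1 = 1.
The 4 cells of cage l must have product 90; hence r4c1 = 3.
Row 4 already has 5; hence r4c2 = 1.
Row 4 already has 1, so r4c6 = 6.
The 4 cells of cage l must have product 90, which forces r5c1 = 6.
Cage i's pair has product 5, leaving r5c2 = 5.
Column 6 already has 6; hence r5c6 = 1.
Completed grid: 4 6 3 5 1 2 / 1 2 6 4 3 5 / 5 4 1 6 2 3 / 3 1 4 2 5 6 / 6 5 2 3 4 1 / 2 3 5 1 6 4.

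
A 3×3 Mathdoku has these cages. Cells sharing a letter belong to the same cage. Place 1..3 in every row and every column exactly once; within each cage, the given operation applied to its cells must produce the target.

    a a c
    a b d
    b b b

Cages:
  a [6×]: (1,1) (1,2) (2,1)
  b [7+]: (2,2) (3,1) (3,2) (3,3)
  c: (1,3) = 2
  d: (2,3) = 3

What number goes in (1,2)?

C is a freebie, which forces (1,3) = 2.
The 4 cells of cage b must have sum 7; hence (2,2) = 1.
D is a freebie, leaving (2,3) = 3.
Column 3 already has 3, leaving (3,3) = 1.
Cage a has product 6, which forces (1,1) = 1.
1 is placed in column 2, which forces (1,2) = 3.
Row 2 already has 3, leaving (2,1) = 2.
2 is placed in column 1, which forces (3,1) = 3.
Column 2 already has 3, which forces (3,2) = 2.
The full grid is 1 3 2 / 2 1 3 / 3 2 1.

3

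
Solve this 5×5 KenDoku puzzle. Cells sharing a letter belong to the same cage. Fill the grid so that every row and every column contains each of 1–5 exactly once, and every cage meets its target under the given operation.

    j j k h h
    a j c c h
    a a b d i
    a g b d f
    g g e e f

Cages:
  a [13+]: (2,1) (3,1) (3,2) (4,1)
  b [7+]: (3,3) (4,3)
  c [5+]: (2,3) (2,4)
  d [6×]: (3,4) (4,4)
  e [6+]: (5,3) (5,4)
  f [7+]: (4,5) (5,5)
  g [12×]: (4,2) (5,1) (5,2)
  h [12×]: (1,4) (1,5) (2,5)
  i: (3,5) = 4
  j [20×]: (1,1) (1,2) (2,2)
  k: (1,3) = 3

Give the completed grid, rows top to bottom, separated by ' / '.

2 5 3 4 1 / 5 2 4 1 3 / 1 3 5 2 4 / 4 1 2 3 5 / 3 4 1 5 2

Cage k is a single given cell; hence (1,3) = 3.
Cage i is a single given cell, so (3,5) = 4.
Cage h has product 12, which forces (1,4) = 4.
Column 5 now contains 4, so (1,5) = 1.
Cage h needs product 12, leaving (2,5) = 3.
Cage j has product 20; hence (1,1) = 2.
Row 1 now contains 1; hence (1,2) = 5.
Cage j has product 20; hence (2,2) = 2.
The two cells of cage c must have sum 5, leaving (2,3) = 4.
Row 2 already has 3, which forces (2,4) = 1.
1 is placed in row 2, leaving (2,1) = 5.
Cage a needs sum 13, leaving (4,1) = 4.
Cage e needs two cells with sum 6, leaving (5,3) = 1.
Cage e's pair has sum 6; hence (5,4) = 5.
Row 5 already has 5, so (5,5) = 2.
Cage g needs product 12, so (4,2) = 1.
Column 5 already has 2, which forces (4,5) = 5.
Row 5 already has 1, leaving (5,1) = 3.
The 3 cells of cage g must have product 12; hence (5,2) = 4.
Column 1 already has 3, leaving (3,1) = 1.
Column 2 now contains 1, which forces (3,2) = 3.
Cage b needs two cells with sum 7, so (3,3) = 5.
Row 3 already has 3, which forces (3,4) = 2.
Row 4 now contains 5, which forces (4,3) = 2.
Column 4 already has 2, which forces (4,4) = 3.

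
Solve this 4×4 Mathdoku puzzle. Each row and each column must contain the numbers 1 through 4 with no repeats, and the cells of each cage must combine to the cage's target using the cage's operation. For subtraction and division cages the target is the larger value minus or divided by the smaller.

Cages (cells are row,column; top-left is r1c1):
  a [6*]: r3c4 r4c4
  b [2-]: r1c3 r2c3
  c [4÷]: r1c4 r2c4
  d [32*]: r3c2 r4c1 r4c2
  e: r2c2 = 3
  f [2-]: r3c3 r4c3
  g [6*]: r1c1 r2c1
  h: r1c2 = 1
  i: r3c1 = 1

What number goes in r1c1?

3

Cage h is a single given cell, so r1c2 = 1.
Row 1 now contains 1; hence r1c4 = 4.
Cage e is a single given cell, leaving r2c2 = 3.
4 is placed in column 4, which forces r2c4 = 1.
I is a freebie; hence r3c1 = 1.
Cage d needs product 32, leaving r3c2 = 4.
Cage d needs product 32, which forces r4c1 = 4.
The 3 cells of cage d must have product 32, which forces r4c2 = 2.
Row 4 already has 2; hence r4c4 = 3.
The two cells of cage g must have product 6, so r1c1 = 3.
Cage b needs two cells with difference 2; hence r1c3 = 2.
Row 2 now contains 3, so r2c1 = 2.
The two cells of cage b must have difference 2, which forces r2c3 = 4.
The two cells of cage f must have difference 2, leaving r3c3 = 3.
3 is placed in column 4, leaving r3c4 = 2.
3 is placed in row 4, so r4c3 = 1.
The full grid is 3 1 2 4 / 2 3 4 1 / 1 4 3 2 / 4 2 1 3.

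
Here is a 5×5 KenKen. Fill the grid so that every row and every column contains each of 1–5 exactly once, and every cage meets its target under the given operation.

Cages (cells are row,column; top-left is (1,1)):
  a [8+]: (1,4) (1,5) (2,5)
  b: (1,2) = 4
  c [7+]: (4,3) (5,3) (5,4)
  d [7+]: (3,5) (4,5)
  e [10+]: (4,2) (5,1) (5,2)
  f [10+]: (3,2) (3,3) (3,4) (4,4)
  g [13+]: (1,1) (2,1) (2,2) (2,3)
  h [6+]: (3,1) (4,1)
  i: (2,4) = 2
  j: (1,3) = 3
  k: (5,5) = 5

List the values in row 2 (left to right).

Cage b is given, so (1,2) = 4.
J is a freebie, so (1,3) = 3.
Cage i is given, so (2,4) = 2.
K is a freebie; hence (5,5) = 5.
Cage a has sum 8, so (1,4) = 5.
The 3 cells of cage a must have sum 8; hence (1,5) = 2.
The 3 cells of cage a must have sum 8, so (2,5) = 1.
Cage e needs sum 10, leaving (4,2) = 5.
5 is placed in row 1, leaving (1,1) = 1.
Column 2 already has 5, leaving (2,2) = 3.
In row 3, 5 can only go at (3,3), so (3,3) = 5.
Cage g has sum 13, leaving (2,1) = 5.
Column 3 now contains 5, which forces (2,3) = 4.
Cage f needs sum 10, which forces (3,2) = 1.
Cage f has sum 10; hence (3,4) = 3.
Row 3 now contains 3, so (3,5) = 4.
Cage f needs sum 10; hence (4,4) = 1.
4 is placed in column 5, so (4,5) = 3.
Column 2 already has 1, which forces (5,2) = 2.
Row 5 already has 2, so (5,3) = 1.
Column 4 already has 1, which forces (5,4) = 4.
Row 3 already has 4, leaving (3,1) = 2.
The two cells of cage h must have sum 6, leaving (4,1) = 4.
Row 4 now contains 1; hence (4,3) = 2.
Row 5 already has 4, which forces (5,1) = 3.
The full grid is 1 4 3 5 2 / 5 3 4 2 1 / 2 1 5 3 4 / 4 5 2 1 3 / 3 2 1 4 5.

5 3 4 2 1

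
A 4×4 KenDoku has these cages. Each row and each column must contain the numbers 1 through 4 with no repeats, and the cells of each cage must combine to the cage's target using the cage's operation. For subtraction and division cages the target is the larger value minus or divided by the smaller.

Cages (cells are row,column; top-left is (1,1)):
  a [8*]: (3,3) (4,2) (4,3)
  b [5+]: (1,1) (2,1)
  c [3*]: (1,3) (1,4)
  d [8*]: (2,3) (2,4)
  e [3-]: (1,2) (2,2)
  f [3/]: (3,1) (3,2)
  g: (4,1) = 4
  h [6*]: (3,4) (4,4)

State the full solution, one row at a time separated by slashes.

Cage g is given, so (4,1) = 4.
The 3 cells of cage a must have product 8, leaving (3,3) = 4.
Column 3 already has 4, so (2,3) = 2.
The two cells of cage d must have product 8; hence (2,4) = 4.
Column 3 already has 2, which forces (4,3) = 1.
The two cells of cage b must have sum 5, which forces (1,1) = 2.
Cage e's pair has difference 3; hence (1,2) = 4.
Column 3 now contains 1, leaving (1,3) = 3.
The two cells of cage c must have product 3, which forces (1,4) = 1.
2 is placed in row 2, which forces (2,1) = 3.
4 is placed in row 2, so (2,2) = 1.
3 is placed in column 1, which forces (3,1) = 1.
1 is placed in column 2, so (3,2) = 3.
3 is placed in row 3; hence (3,4) = 2.
Row 4 now contains 1, so (4,2) = 2.
2 is placed in column 4, leaving (4,4) = 3.

2 4 3 1 / 3 1 2 4 / 1 3 4 2 / 4 2 1 3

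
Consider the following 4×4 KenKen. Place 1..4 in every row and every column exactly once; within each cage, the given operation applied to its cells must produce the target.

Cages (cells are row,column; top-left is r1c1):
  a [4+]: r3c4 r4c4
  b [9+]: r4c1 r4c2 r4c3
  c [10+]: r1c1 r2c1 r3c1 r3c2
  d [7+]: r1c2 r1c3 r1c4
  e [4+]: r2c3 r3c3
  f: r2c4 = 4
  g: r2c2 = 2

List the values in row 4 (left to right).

G is a freebie; hence r2c2 = 2.
Cage f is a single given cell, so r2c4 = 4.
The only place for 3 in row 1 is r1c1.
Column 1 now contains 3, which forces r2c1 = 1.
Row 2 now contains 1, leaving r2c3 = 3.
The 4 cells of cage c must have sum 10, so r3c1 = 2.
The 4 cells of cage c must have sum 10, leaving r3c2 = 4.
3 is placed in column 3, so r3c3 = 1.
Row 3 now contains 1, so r3c4 = 3.
2 is placed in column 1; hence r4c1 = 4.
Column 2 already has 4, leaving r4c2 = 3.
4 is placed in row 4, so r4c3 = 2.
Column 4 already has 3; hence r4c4 = 1.
Column 2 already has 4, which forces r1c2 = 1.
Column 3 now contains 2, so r1c3 = 4.
Column 4 already has 1, so r1c4 = 2.
Completed grid: 3 1 4 2 / 1 2 3 4 / 2 4 1 3 / 4 3 2 1.

4 3 2 1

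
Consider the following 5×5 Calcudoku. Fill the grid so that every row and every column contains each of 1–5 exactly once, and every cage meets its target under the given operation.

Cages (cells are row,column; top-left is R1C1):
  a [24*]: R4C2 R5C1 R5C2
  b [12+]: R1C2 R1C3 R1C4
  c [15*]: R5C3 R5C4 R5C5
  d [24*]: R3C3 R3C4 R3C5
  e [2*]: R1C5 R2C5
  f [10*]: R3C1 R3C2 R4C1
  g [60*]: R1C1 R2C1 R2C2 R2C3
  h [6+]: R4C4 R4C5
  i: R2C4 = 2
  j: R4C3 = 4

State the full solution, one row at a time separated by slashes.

I is a freebie; hence R2C4 = 2.
2 is placed in row 2, leaving R2C5 = 1.
Cage j is a single given cell, which forces R4C3 = 4.
Cage g needs product 60, leaving R1C1 = 1.
Column 5 already has 1, so R1C5 = 2.
Cage h's pair has sum 6; hence R4C4 = 1.
Cage h's pair has sum 6, leaving R4C5 = 5.
5 is placed in column 5; hence R5C5 = 3.
Cage f has product 10, which forces R3C1 = 5.
Cage f has product 10, which forces R3C2 = 1.
The 3 cells of cage d must have product 24; hence R3C3 = 2.
Cage d has product 24, leaving R3C4 = 3.
3 is placed in column 5, which forces R3C5 = 4.
Row 4 already has 5, so R4C1 = 2.
Cage a needs product 24, which forces R4C2 = 3.
2 is placed in column 1; hence R5C1 = 4.
4 is placed in row 5, so R5C2 = 2.
Cage c has product 15, leaving R5C3 = 1.
3 is placed in row 5, which forces R5C4 = 5.
The 3 cells of cage b must have sum 12, leaving R1C2 = 5.
The 3 cells of cage b must have sum 12, which forces R1C3 = 3.
Column 4 already has 5; hence R1C4 = 4.
4 is placed in column 1, leaving R2C1 = 3.
Cage g has product 60, which forces R2C2 = 4.
Cage g needs product 60, which forces R2C3 = 5.

1 5 3 4 2 / 3 4 5 2 1 / 5 1 2 3 4 / 2 3 4 1 5 / 4 2 1 5 3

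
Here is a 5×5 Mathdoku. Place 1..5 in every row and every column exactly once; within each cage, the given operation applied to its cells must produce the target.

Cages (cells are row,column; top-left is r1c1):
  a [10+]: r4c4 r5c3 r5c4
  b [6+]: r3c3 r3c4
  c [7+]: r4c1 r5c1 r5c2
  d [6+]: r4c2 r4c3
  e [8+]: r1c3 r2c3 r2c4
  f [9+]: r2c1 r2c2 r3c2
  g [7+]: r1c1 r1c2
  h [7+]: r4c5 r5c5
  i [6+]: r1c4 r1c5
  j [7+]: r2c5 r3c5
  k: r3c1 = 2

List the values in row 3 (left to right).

2 3 5 1 4

Cage k is given, which forces r3c1 = 2.
In column 5, 1 can only go at r1c5, so r1c5 = 1.
The two cells of cage i must have sum 6, so r1c4 = 5.
5 is placed in column 4, which forces r3c4 = 1.
Row 3 now contains 1; hence r3c3 = 5.
Row 1 needs a 2, and only r1c3 is open for it.
Cage e has sum 8, so r2c3 = 4.
Cage e needs sum 8; hence r2c4 = 2.
Row 2 now contains 4; hence r2c5 = 3.
3 is placed in column 5; hence r3c5 = 4.
Column 3 now contains 4, leaving r4c3 = 1.
Column 3 now contains 4, which forces r5c3 = 3.
2 is placed in column 4, so r5c4 = 4.
Row 3 already has 4; hence r3c2 = 3.
The 3 cells of cage c must have sum 7, which forces r4c1 = 4.
Cage d needs two cells with sum 6, which forces r4c2 = 5.
Column 4 already has 4; hence r4c4 = 3.
Row 4 now contains 5, so r4c5 = 2.
Cage c needs sum 7, so r5c1 = 1.
The 3 cells of cage c must have sum 7, leaving r5c2 = 2.
Column 5 already has 2, which forces r5c5 = 5.
4 is placed in column 1, leaving r1c1 = 3.
Column 2 now contains 3; hence r1c2 = 4.
Column 1 now contains 1, which forces r2c1 = 5.
Column 2 already has 5, which forces r2c2 = 1.
The full grid is 3 4 2 5 1 / 5 1 4 2 3 / 2 3 5 1 4 / 4 5 1 3 2 / 1 2 3 4 5.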